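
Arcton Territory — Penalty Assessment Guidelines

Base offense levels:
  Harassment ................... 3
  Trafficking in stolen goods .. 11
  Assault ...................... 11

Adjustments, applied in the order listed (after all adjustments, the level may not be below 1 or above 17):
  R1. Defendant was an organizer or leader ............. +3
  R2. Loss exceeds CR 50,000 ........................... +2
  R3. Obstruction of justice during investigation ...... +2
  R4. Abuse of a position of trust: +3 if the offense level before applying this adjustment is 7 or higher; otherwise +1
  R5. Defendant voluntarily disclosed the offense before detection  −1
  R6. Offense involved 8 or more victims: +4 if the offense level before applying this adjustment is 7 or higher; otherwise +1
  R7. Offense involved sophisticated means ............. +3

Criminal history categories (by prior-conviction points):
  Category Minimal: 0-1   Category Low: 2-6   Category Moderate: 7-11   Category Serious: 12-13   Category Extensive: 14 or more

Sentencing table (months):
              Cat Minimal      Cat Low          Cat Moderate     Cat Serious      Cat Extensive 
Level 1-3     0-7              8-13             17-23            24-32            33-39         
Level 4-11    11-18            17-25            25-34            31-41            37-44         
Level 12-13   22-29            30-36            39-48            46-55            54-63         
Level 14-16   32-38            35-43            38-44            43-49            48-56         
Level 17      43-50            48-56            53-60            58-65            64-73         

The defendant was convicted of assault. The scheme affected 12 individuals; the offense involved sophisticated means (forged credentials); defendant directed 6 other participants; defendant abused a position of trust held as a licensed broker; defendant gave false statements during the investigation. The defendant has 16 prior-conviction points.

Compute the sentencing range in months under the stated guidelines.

64-73 months

Base offense level for assault: 11.
R1 applies: 11 + 3 = 14.
R3 applies: 14 + 2 = 16.
R4 applies (level before this adjustment is 16 ≥ 7, so +3): 16 + 3 = 19.
R5 does not apply.
R6 applies (level before this adjustment is 19 ≥ 7, so +4): 19 + 4 = 23.
R7 applies: 23 + 3 = 26.
Level 26 exceeds the maximum of 17; capped at 17.
Final offense level: 17.
Criminal history: 16 prior points → Category Extensive (14+).
Level 17 falls in the 17 band.
Grid: Level 17 × Category Extensive = 64-73 months.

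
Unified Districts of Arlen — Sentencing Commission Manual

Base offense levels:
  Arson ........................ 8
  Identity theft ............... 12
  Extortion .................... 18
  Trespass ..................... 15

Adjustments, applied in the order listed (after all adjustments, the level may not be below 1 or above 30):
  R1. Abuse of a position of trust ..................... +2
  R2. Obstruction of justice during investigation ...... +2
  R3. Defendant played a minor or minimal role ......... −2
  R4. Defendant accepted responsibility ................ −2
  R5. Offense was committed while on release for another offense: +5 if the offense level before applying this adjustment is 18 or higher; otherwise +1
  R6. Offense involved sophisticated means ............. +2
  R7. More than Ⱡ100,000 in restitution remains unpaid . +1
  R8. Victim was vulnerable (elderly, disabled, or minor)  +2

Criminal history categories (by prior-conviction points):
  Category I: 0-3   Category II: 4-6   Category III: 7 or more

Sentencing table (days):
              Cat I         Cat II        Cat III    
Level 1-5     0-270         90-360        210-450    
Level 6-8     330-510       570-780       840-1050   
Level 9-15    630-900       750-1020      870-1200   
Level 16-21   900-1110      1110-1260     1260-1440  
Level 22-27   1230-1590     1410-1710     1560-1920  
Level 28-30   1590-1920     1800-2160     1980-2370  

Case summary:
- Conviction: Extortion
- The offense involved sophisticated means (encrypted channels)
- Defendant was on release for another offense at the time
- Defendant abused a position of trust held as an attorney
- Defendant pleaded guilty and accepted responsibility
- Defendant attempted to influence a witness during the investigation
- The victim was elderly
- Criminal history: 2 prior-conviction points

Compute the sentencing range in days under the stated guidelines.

Base offense level for extortion: 18.
R1 applies: 18 + 2 = 20.
R2 applies: 20 + 2 = 22.
R3 does not apply.
R4 applies: 22 − 2 = 20.
R5 applies (level before this adjustment is 20 ≥ 18, so +5): 20 + 5 = 25.
R6 applies: 25 + 2 = 27.
R8 applies: 27 + 2 = 29.
Final offense level: 29.
Criminal history: 2 prior points → Category I (0-3).
Level 29 falls in the 28-30 band.
Grid: Level 28-30 × Category I = 1590-1920 days.

1590-1920 days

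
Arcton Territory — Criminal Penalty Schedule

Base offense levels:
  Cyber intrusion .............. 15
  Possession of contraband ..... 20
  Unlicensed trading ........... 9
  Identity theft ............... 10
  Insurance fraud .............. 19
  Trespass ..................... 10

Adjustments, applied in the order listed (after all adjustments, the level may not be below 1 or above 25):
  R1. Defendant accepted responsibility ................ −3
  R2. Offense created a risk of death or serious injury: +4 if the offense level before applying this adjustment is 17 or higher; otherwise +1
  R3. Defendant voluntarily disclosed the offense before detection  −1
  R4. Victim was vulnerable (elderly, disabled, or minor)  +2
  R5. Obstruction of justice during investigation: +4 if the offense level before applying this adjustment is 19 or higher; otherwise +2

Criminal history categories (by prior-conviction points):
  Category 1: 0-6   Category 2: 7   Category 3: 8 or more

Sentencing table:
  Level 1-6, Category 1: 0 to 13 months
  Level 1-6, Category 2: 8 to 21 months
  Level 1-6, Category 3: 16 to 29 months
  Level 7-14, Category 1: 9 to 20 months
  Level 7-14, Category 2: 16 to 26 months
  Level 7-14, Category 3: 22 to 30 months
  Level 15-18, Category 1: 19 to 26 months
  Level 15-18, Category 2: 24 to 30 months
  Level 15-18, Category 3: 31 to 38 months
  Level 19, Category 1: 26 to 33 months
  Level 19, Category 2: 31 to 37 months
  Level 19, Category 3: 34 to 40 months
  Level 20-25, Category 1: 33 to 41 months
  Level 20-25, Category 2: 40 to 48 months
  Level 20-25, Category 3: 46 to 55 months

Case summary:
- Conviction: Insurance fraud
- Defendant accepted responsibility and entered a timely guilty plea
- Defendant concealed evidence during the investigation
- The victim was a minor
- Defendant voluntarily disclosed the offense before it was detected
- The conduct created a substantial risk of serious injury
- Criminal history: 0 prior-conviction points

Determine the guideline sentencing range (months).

33-41 months

Base offense level for insurance fraud: 19.
R1 applies: 19 − 3 = 16.
R2 applies (level before this adjustment is 16 < 17, so +1): 16 + 1 = 17.
R3 applies: 17 − 1 = 16.
R4 applies: 16 + 2 = 18.
R5 applies (level before this adjustment is 18 < 19, so +2): 18 + 2 = 20.
Final offense level: 20.
Criminal history: 0 prior points → Category 1 (0-6).
Level 20 falls in the 20-25 band.
Grid: Level 20-25 × Category 1 = 33-41 months.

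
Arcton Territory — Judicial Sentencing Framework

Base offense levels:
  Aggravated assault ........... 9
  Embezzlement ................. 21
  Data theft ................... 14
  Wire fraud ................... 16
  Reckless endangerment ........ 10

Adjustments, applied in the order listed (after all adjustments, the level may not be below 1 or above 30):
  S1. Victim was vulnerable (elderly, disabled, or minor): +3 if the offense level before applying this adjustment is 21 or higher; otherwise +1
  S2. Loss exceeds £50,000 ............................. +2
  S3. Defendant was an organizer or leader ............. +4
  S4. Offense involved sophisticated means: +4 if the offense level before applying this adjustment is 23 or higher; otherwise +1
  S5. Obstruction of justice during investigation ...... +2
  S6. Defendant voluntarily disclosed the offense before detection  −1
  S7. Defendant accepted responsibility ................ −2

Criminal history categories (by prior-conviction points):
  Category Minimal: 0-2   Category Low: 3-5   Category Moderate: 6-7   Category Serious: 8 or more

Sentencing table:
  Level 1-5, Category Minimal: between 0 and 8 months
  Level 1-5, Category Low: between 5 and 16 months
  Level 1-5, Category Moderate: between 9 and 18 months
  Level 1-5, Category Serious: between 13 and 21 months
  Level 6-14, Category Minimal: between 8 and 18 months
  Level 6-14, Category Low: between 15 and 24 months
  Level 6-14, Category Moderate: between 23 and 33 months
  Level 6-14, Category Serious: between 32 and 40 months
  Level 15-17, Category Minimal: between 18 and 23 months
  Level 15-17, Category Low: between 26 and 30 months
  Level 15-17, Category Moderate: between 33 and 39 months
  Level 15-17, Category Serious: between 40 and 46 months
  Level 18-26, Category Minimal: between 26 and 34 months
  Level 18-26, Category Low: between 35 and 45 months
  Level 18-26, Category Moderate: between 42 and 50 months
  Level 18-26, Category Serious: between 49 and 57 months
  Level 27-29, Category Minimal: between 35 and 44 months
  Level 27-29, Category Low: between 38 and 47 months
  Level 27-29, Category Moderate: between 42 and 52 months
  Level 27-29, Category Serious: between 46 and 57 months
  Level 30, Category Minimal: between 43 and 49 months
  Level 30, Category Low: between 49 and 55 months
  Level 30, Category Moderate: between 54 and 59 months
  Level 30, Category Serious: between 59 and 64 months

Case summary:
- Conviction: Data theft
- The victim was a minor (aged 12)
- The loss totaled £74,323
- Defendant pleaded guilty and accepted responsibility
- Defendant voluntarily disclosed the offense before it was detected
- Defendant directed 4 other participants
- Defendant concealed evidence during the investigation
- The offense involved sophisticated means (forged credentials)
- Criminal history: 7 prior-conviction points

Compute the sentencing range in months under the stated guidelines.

Base offense level for data theft: 14.
S1 applies (level before this adjustment is 14 < 21, so +1): 14 + 1 = 15.
S2 applies: 15 + 2 = 17.
S3 applies: 17 + 4 = 21.
S4 applies (level before this adjustment is 21 < 23, so +1): 21 + 1 = 22.
S5 applies: 22 + 2 = 24.
S6 applies: 24 − 1 = 23.
S7 applies: 23 − 2 = 21.
Final offense level: 21.
Criminal history: 7 prior points → Category Moderate (6-7).
Level 21 falls in the 18-26 band.
Grid: Level 18-26 × Category Moderate = 42-50 months.

42-50 months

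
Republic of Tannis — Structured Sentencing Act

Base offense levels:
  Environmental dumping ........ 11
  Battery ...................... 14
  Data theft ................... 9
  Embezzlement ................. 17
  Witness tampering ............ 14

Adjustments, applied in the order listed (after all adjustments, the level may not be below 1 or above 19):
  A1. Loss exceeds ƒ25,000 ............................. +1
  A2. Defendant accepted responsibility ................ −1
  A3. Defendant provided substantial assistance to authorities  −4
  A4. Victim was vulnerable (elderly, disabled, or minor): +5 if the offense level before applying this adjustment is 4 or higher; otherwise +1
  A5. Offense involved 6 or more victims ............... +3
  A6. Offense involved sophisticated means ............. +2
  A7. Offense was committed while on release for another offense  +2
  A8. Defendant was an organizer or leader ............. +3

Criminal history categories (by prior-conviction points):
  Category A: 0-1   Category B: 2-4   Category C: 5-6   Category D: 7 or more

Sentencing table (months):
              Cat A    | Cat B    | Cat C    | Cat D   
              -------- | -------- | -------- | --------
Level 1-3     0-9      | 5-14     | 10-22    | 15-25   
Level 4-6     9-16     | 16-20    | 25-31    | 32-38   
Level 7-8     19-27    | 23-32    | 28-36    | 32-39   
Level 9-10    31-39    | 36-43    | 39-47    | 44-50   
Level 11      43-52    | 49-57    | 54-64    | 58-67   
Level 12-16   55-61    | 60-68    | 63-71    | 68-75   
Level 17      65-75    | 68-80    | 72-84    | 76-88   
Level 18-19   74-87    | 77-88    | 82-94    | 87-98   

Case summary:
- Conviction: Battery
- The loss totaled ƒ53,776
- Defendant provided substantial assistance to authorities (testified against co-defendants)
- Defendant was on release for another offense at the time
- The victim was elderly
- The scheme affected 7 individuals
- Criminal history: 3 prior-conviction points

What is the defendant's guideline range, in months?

77-88 months

Base offense level for battery: 14.
A1 applies: 14 + 1 = 15.
A2 does not apply.
A3 applies: 15 − 4 = 11.
A4 applies (level before this adjustment is 11 ≥ 4, so +5): 11 + 5 = 16.
A5 applies: 16 + 3 = 19.
A7 applies: 19 + 2 = 21.
Level 21 exceeds the maximum of 19; capped at 19.
Final offense level: 19.
Criminal history: 3 prior points → Category B (2-4).
Level 19 falls in the 18-19 band.
Grid: Level 18-19 × Category B = 77-88 months.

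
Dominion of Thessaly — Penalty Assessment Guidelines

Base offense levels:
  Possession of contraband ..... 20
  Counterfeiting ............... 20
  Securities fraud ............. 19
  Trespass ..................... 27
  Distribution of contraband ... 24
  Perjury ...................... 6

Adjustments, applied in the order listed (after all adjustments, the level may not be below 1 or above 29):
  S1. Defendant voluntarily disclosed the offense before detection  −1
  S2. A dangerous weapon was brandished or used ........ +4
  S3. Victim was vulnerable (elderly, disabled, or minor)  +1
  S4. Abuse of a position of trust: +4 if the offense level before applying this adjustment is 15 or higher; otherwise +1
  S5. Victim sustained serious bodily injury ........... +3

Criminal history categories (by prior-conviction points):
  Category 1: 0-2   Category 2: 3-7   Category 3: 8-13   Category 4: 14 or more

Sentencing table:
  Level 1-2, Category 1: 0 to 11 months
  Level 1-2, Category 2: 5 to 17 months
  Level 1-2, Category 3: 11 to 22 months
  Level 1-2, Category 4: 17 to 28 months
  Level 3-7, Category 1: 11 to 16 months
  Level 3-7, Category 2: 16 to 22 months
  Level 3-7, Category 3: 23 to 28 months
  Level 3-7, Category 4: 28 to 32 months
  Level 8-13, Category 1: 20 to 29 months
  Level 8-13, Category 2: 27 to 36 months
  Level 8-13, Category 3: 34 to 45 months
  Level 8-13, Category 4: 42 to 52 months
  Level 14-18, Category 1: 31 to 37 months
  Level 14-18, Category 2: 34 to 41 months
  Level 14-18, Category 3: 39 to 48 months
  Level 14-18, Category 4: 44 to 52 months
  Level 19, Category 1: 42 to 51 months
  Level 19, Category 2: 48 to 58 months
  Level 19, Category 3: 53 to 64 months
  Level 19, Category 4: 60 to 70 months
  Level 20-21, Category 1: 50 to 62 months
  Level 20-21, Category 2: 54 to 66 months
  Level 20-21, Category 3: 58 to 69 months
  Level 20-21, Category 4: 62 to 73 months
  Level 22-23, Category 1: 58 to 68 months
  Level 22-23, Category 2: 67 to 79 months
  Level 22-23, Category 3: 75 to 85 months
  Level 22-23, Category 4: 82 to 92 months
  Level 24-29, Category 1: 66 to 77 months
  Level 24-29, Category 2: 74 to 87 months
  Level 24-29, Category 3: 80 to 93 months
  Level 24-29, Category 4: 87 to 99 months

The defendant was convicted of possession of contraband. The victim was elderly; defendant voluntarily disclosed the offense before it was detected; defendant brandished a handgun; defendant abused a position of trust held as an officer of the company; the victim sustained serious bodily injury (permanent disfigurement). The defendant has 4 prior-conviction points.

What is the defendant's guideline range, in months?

Base offense level for possession of contraband: 20.
S1 applies: 20 − 1 = 19.
S2 applies: 19 + 4 = 23.
S3 applies: 23 + 1 = 24.
S4 applies (level before this adjustment is 24 ≥ 15, so +4): 24 + 4 = 28.
S5 applies: 28 + 3 = 31.
Level 31 exceeds the maximum of 29; capped at 29.
Final offense level: 29.
Criminal history: 4 prior points → Category 2 (3-7).
Level 29 falls in the 24-29 band.
Grid: Level 24-29 × Category 2 = 74-87 months.

74-87 months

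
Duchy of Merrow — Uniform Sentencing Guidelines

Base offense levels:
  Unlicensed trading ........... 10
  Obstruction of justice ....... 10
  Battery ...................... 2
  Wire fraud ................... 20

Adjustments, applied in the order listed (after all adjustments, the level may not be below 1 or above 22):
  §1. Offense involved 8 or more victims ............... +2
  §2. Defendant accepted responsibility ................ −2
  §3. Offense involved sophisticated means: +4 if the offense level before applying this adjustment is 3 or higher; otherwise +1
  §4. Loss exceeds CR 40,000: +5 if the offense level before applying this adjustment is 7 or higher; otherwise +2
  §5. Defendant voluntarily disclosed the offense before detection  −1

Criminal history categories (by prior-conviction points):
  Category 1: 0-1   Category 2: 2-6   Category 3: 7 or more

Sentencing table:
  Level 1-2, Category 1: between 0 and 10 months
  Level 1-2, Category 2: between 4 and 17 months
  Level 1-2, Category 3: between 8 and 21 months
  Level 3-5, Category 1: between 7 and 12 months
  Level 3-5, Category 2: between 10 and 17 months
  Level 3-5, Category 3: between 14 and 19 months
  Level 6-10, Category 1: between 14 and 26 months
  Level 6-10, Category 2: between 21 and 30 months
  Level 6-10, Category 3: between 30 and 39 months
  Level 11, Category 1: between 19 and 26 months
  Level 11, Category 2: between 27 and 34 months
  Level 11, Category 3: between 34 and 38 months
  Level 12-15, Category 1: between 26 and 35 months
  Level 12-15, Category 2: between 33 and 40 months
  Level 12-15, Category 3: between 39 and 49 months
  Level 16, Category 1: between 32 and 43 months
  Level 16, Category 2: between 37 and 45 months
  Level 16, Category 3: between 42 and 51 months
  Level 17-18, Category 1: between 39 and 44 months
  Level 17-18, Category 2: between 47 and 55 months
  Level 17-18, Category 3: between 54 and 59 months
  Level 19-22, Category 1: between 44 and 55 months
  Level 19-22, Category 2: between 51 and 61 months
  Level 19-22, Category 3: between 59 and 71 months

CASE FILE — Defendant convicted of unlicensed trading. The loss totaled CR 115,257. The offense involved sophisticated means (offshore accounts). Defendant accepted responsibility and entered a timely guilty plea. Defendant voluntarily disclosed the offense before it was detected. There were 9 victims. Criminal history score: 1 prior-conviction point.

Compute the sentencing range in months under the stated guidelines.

Base offense level for unlicensed trading: 10.
§1 applies: 10 + 2 = 12.
§2 applies: 12 − 2 = 10.
§3 applies (level before this adjustment is 10 ≥ 3, so +4): 10 + 4 = 14.
§4 applies (level before this adjustment is 14 ≥ 7, so +5): 14 + 5 = 19.
§5 applies: 19 − 1 = 18.
Final offense level: 18.
Criminal history: 1 prior point → Category 1 (0-1).
Level 18 falls in the 17-18 band.
Grid: Level 17-18 × Category 1 = 39-44 months.

39-44 months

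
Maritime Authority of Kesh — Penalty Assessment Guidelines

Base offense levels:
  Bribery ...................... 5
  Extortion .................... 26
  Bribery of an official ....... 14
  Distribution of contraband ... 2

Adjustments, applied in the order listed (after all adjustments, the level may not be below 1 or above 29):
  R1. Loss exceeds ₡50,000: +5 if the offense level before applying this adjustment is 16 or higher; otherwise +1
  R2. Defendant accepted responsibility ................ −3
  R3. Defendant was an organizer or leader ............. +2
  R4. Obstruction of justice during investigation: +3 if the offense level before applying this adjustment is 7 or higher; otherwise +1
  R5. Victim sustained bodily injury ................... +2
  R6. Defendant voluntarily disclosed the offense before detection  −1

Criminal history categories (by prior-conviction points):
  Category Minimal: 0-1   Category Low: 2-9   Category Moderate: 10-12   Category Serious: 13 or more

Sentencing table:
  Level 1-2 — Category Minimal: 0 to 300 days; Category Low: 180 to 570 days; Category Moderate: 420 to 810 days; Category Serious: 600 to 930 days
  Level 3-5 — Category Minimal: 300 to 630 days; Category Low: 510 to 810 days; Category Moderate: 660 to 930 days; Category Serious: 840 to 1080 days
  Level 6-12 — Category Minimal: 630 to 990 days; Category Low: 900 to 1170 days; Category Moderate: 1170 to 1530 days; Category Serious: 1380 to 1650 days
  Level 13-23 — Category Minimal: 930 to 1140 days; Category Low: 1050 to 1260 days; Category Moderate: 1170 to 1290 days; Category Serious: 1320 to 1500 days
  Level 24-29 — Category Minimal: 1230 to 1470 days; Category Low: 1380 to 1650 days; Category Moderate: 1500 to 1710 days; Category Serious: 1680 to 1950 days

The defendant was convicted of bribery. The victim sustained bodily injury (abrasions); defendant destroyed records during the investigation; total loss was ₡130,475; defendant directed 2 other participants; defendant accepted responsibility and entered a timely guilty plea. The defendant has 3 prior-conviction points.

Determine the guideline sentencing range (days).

900-1170 days

Base offense level for bribery: 5.
R1 applies (level before this adjustment is 5 < 16, so +1): 5 + 1 = 6.
R2 applies: 6 − 3 = 3.
R3 applies: 3 + 2 = 5.
R4 applies (level before this adjustment is 5 < 7, so +1): 5 + 1 = 6.
R5 applies: 6 + 2 = 8.
R6 does not apply.
Final offense level: 8.
Criminal history: 3 prior points → Category Low (2-9).
Level 8 falls in the 6-12 band.
Grid: Level 6-12 × Category Low = 900-1170 days.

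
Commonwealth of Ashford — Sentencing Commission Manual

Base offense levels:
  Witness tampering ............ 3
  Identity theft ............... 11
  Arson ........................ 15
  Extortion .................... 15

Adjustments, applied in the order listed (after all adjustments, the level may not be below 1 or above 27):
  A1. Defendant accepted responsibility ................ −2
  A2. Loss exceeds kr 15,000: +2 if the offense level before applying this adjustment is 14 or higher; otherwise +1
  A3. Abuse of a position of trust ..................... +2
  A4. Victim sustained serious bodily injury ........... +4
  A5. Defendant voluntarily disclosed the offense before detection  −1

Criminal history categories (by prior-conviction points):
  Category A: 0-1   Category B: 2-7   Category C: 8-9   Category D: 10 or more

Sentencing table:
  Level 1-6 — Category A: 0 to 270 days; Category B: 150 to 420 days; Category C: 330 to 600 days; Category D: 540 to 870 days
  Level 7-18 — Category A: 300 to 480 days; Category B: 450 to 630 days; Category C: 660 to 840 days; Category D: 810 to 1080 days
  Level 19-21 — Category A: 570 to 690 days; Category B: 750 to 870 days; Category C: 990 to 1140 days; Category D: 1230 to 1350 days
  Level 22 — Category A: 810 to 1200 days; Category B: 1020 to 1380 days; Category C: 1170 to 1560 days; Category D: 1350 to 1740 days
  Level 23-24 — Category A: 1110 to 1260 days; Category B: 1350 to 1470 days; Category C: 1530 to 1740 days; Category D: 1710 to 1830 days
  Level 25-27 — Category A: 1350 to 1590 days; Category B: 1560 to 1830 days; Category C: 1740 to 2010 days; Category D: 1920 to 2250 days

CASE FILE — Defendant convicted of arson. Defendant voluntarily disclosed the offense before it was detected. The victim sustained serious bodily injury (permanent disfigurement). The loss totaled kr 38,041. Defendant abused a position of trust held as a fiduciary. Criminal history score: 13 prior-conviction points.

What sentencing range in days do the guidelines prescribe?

Base offense level for arson: 15.
A2 applies (level before this adjustment is 15 ≥ 14, so +2): 15 + 2 = 17.
A3 applies: 17 + 2 = 19.
A4 applies: 19 + 4 = 23.
A5 applies: 23 − 1 = 22.
Final offense level: 22.
Criminal history: 13 prior points → Category D (10+).
Level 22 falls in the 22 band.
Grid: Level 22 × Category D = 1350-1740 days.

1350-1740 days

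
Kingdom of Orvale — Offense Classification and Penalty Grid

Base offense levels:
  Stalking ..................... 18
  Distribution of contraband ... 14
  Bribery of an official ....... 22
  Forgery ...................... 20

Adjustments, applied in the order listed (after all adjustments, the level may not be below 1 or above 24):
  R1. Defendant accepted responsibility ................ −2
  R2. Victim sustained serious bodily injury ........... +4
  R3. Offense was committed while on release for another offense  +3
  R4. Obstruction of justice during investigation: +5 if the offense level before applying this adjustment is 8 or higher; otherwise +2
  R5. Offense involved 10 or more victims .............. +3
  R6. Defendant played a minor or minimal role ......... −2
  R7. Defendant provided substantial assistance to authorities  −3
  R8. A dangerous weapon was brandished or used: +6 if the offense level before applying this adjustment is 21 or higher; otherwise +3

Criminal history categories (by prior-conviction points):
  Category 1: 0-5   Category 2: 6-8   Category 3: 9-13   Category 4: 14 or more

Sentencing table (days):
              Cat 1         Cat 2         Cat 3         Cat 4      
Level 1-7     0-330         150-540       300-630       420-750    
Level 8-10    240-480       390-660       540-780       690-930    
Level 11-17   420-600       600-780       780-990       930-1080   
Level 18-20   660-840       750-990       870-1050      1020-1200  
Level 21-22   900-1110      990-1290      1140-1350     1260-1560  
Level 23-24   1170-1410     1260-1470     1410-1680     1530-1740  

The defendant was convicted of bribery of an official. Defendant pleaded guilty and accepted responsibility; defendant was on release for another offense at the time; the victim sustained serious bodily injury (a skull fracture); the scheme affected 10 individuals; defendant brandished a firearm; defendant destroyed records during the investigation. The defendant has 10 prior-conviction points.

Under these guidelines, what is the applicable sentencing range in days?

1410-1680 days

Base offense level for bribery of an official: 22.
R1 applies: 22 − 2 = 20.
R2 applies: 20 + 4 = 24.
R3 applies: 24 + 3 = 27.
R4 applies (level before this adjustment is 27 ≥ 8, so +5): 27 + 5 = 32.
R5 applies: 32 + 3 = 35.
R6 does not apply.
R7 does not apply.
R8 applies (level before this adjustment is 35 ≥ 21, so +6): 35 + 6 = 41.
Level 41 exceeds the maximum of 24; capped at 24.
Final offense level: 24.
Criminal history: 10 prior points → Category 3 (9-13).
Level 24 falls in the 23-24 band.
Grid: Level 23-24 × Category 3 = 1410-1680 days.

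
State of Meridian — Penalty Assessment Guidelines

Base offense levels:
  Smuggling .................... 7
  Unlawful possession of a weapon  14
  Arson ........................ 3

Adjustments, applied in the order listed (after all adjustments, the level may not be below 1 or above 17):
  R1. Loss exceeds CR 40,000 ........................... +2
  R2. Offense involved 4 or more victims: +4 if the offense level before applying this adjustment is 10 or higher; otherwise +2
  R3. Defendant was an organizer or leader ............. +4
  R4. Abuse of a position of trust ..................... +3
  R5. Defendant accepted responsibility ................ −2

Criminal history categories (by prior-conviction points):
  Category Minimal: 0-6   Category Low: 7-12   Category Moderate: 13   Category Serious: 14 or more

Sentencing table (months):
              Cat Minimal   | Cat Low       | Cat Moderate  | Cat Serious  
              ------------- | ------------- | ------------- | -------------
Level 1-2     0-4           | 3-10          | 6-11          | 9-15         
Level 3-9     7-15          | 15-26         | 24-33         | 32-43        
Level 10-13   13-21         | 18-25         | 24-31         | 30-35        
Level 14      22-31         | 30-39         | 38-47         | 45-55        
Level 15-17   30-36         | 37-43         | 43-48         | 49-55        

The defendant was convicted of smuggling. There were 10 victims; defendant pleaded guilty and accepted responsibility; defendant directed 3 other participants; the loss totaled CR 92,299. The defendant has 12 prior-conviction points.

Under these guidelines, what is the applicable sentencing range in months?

18-25 months

Base offense level for smuggling: 7.
R1 applies: 7 + 2 = 9.
R2 applies (level before this adjustment is 9 < 10, so +2): 9 + 2 = 11.
R3 applies: 11 + 4 = 15.
R5 applies: 15 − 2 = 13.
Final offense level: 13.
Criminal history: 12 prior points → Category Low (7-12).
Level 13 falls in the 10-13 band.
Grid: Level 10-13 × Category Low = 18-25 months.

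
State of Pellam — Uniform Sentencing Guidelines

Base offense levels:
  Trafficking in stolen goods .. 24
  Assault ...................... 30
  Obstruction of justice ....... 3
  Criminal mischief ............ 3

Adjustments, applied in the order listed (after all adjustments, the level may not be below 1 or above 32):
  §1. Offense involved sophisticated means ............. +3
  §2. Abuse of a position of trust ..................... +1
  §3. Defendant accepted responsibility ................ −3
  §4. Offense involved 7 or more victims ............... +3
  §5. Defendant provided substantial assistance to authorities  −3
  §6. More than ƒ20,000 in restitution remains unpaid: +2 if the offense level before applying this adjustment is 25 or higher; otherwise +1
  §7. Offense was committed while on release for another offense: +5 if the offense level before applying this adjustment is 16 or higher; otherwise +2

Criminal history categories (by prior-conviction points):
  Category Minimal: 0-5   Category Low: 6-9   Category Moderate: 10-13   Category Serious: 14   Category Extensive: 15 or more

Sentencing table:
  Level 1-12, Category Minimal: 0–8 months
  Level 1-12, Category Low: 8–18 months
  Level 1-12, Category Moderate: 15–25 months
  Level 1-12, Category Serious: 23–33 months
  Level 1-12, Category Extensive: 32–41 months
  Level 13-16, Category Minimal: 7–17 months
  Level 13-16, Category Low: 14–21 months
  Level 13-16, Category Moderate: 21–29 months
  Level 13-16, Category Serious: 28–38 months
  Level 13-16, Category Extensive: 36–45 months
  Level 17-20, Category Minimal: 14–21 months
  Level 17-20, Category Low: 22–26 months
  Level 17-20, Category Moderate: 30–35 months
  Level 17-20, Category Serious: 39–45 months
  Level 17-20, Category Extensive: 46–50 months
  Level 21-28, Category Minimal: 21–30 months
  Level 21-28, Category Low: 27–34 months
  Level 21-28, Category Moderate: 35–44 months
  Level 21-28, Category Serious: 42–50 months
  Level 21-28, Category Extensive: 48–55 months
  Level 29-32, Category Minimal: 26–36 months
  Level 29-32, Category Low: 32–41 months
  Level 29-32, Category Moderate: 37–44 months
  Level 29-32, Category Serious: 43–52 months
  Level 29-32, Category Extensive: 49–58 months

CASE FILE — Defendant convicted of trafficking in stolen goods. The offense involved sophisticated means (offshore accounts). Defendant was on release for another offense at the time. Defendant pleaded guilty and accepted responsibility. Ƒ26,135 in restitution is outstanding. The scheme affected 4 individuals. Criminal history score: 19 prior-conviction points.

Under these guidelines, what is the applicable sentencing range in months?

Base offense level for trafficking in stolen goods: 24.
§1 applies: 24 + 3 = 27.
§2 does not apply.
§3 applies: 27 − 3 = 24.
§4 does not apply.
§5 does not apply.
§6 applies (level before this adjustment is 24 < 25, so +1): 24 + 1 = 25.
§7 applies (level before this adjustment is 25 ≥ 16, so +5): 25 + 5 = 30.
Final offense level: 30.
Criminal history: 19 prior points → Category Extensive (15+).
Level 30 falls in the 29-32 band.
Grid: Level 29-32 × Category Extensive = 49-58 months.

49-58 months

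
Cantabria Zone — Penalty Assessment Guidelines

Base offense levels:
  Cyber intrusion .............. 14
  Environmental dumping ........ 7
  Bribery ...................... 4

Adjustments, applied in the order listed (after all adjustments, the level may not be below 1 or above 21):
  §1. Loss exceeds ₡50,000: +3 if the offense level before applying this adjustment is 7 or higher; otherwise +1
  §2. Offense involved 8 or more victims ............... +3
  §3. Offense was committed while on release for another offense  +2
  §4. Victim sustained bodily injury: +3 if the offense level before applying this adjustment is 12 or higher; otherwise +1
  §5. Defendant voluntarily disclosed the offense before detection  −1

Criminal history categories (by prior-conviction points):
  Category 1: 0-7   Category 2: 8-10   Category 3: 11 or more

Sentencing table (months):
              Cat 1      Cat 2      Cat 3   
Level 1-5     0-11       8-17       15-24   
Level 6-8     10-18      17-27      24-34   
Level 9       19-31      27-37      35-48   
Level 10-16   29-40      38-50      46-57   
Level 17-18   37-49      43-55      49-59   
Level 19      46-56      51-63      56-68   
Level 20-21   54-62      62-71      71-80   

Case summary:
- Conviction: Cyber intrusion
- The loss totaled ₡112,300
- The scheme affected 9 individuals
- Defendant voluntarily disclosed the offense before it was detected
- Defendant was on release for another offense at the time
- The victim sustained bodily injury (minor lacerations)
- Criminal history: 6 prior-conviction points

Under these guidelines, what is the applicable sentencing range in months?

Base offense level for cyber intrusion: 14.
§1 applies (level before this adjustment is 14 ≥ 7, so +3): 14 + 3 = 17.
§2 applies: 17 + 3 = 20.
§3 applies: 20 + 2 = 22.
§4 applies (level before this adjustment is 22 ≥ 12, so +3): 22 + 3 = 25.
§5 applies: 25 − 1 = 24.
Level 24 exceeds the maximum of 21; capped at 21.
Final offense level: 21.
Criminal history: 6 prior points → Category 1 (0-7).
Level 21 falls in the 20-21 band.
Grid: Level 20-21 × Category 1 = 54-62 months.

54-62 months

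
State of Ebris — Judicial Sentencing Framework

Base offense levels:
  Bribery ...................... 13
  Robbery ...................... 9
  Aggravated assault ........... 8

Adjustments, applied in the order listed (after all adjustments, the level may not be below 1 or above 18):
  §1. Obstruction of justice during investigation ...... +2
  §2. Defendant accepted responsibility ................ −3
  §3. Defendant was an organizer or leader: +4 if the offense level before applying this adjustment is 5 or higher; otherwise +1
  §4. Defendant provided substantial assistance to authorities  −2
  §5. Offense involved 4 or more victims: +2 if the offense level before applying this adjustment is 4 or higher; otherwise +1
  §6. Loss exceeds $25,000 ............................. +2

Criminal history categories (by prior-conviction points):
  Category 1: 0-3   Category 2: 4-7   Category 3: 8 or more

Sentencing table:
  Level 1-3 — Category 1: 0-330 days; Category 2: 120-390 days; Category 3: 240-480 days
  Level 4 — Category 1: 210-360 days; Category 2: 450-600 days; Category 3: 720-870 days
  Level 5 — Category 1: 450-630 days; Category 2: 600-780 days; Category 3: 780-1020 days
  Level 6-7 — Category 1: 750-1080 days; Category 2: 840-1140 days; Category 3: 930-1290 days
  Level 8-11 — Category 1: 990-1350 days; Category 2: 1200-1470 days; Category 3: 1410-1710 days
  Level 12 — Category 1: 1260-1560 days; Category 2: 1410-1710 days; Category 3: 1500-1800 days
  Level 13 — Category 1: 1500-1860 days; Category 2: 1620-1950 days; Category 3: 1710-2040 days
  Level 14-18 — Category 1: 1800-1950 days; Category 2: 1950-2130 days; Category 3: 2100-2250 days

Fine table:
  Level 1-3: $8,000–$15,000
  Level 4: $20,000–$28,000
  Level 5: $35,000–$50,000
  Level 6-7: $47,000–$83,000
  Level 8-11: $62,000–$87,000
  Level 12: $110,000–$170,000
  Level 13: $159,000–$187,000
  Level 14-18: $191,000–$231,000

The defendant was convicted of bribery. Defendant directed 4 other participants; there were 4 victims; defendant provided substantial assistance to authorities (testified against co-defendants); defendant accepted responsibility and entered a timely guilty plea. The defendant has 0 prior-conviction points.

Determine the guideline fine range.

Base offense level for bribery: 13.
§1 does not apply.
§2 applies: 13 − 3 = 10.
§3 applies (level before this adjustment is 10 ≥ 5, so +4): 10 + 4 = 14.
§4 applies: 14 − 2 = 12.
§5 applies (level before this adjustment is 12 ≥ 4, so +2): 12 + 2 = 14.
Final offense level: 14.
Level 14 falls in the 14-18 band.
Fine table: Level 14-18 → $191,000–$231,000.

$191,000–$231,000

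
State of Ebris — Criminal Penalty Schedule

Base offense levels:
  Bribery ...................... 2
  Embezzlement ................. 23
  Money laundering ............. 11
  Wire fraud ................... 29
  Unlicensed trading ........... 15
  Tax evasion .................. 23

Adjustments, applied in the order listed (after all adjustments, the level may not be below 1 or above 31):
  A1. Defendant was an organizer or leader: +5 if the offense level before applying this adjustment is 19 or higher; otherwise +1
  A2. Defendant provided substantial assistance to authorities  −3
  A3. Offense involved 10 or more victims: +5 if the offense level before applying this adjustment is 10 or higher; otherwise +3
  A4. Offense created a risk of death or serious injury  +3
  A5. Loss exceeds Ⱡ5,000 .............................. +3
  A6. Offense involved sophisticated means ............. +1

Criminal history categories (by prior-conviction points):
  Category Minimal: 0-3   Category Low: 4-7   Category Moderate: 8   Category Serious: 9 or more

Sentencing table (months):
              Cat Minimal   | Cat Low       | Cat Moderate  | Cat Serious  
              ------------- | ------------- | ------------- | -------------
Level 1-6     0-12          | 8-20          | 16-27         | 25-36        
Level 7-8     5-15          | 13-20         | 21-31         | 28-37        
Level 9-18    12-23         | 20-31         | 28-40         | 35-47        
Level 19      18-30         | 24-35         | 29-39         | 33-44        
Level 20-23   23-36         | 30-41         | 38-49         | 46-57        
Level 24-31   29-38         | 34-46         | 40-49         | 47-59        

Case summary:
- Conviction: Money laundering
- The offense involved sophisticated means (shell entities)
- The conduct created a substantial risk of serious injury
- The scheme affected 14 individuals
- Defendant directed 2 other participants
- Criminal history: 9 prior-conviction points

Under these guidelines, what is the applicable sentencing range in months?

46-57 months

Base offense level for money laundering: 11.
A1 applies (level before this adjustment is 11 < 19, so +1): 11 + 1 = 12.
A3 applies (level before this adjustment is 12 ≥ 10, so +5): 12 + 5 = 17.
A4 applies: 17 + 3 = 20.
A5 does not apply.
A6 applies: 20 + 1 = 21.
Final offense level: 21.
Criminal history: 9 prior points → Category Serious (9+).
Level 21 falls in the 20-23 band.
Grid: Level 20-23 × Category Serious = 46-57 months.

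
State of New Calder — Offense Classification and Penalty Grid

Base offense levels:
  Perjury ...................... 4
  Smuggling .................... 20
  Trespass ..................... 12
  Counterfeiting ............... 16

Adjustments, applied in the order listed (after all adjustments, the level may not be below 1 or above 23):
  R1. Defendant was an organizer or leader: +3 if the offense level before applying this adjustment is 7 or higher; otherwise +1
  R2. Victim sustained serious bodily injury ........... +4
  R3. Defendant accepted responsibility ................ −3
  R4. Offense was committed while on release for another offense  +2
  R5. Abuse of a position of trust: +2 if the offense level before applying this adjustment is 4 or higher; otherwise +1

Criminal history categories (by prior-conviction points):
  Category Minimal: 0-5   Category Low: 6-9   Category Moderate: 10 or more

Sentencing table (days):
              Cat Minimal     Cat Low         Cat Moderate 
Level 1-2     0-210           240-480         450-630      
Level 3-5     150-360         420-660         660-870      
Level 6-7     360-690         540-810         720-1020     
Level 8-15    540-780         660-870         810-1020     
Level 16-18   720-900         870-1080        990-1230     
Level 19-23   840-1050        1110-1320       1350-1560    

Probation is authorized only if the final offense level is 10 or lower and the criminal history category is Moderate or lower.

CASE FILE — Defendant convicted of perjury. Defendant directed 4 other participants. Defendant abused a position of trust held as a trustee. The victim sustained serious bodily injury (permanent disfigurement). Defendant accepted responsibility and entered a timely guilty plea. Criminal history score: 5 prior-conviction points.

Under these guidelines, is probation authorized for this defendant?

Yes

Base offense level for perjury: 4.
R1 applies (level before this adjustment is 4 < 7, so +1): 4 + 1 = 5.
R2 applies: 5 + 4 = 9.
R3 applies: 9 − 3 = 6.
R5 applies (level before this adjustment is 6 ≥ 4, so +2): 6 + 2 = 8.
Final offense level: 8.
Criminal history: 5 prior points → Category Minimal (0-5).
Level 8 falls in the 8-15 band.
Grid: Level 8-15 × Category Minimal = 540-780 days.
Probation check: level 8 ≤ 10 and category Minimal ≤ Moderate → eligible.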